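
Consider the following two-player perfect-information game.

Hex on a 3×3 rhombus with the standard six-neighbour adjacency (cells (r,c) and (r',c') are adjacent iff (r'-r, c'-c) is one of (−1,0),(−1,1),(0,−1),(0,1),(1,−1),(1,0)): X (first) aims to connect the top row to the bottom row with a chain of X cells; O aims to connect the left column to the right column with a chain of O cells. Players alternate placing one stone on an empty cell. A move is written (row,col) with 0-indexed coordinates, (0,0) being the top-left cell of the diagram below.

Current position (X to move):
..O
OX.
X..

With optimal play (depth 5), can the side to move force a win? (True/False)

X winning at [..O/OX./X..]: True

[..O/OX./X..] X move#1: (0,0):-1/X.O/OX./X.., (0,1):+1/.XO/OX./X..*, (1,2):-1/..O/OXX/X.., (2,1):-1/..O/OX./XX., (2,2):-1/..O/OX./X.X
[.XO/OX./X..] end (terminal -1, O#2); searched ..O/OX./X.. to 5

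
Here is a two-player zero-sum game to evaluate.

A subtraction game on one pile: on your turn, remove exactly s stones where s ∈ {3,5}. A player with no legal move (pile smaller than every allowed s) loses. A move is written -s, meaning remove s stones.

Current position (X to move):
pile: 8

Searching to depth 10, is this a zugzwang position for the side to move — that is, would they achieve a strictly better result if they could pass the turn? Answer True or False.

p1 X@[8]: -3[5]-1* -5[3]-1
p2 O@[5]: -3[2]+1* -5[0]+1
p3 X@[2] terminal -1; root [8] d10
suppose X passes — search the same position with O to move:
pass> p1 O@[8]: -3[5]-1* -5[3]-1
pass> p2 X@[5]: -3[2]+1* -5[0]+1
pass> p3 O@[2] terminal -1; root [8] d10
for X: play -1, pass +1

zugzwang(8, X) = True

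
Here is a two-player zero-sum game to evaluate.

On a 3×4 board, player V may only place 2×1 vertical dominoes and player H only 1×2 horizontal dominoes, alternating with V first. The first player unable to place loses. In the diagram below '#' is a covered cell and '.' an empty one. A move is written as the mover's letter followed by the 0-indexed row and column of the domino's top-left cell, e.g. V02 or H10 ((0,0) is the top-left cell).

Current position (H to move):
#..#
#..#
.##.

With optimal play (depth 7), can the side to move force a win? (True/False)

H winning at [#..#/#..#/.##.]: True

ply 1, H at #..#/#..#/.##. | H01=+1→####/#..#/.##.*; H11=+1→#..#/####/.##.
ply 2: ####/#..#/.##. is terminal -1 (V); from #..#/#..#/.##. depth 7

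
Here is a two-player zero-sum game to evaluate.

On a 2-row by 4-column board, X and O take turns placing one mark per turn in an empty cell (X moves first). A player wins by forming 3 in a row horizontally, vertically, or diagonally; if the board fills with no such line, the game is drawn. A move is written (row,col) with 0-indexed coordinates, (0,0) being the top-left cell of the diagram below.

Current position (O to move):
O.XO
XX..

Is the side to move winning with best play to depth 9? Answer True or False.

ply 1, O at O.XO/XX.. | (0,1)=-1→OOXO/XX..; (1,2)=+0→O.XO/XXO.*; (1,3)=-1→O.XO/XX.O
ply 2, X at O.XO/XXO. | (0,1)=+0→OXXO/XXO.*; (1,3)=+0→O.XO/XXOX
ply 3, O at OXXO/XXO. | (1,3)=+0→OXXO/XXOO*
ply 4: OXXO/XXOO is terminal +0 (X); from O.XO/XX.. depth 9

O winning at [O.XO/XX..]: False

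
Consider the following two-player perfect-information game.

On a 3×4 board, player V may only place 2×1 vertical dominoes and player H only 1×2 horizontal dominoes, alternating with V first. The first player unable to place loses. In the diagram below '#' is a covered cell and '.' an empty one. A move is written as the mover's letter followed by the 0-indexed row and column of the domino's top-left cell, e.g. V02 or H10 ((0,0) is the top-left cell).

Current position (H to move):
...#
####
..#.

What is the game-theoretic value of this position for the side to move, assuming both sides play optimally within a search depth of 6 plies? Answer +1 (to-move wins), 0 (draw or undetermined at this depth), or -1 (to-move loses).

[...#/####/..#.] H move#1: H00:+1/##.#/####/..#.*, H01:+1/.###/####/..#., H20:+1/...#/####/###.
[##.#/####/..#.] end (terminal -1, V#2); searched ...#/####/..#. to 6

value(...#/####/..#., H) = +1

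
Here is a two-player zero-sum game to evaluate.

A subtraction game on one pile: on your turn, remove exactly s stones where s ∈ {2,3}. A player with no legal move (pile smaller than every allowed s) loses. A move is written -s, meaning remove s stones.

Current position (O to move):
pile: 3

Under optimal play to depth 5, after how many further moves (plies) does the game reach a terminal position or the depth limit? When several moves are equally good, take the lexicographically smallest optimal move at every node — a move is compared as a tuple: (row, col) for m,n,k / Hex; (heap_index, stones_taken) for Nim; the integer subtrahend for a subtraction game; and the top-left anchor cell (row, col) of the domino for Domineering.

p1 O@[3]: -2[1]+1* -3[0]+1
p2 X@[1] terminal -1; root [3] d5

PV length from [3]: 1 ply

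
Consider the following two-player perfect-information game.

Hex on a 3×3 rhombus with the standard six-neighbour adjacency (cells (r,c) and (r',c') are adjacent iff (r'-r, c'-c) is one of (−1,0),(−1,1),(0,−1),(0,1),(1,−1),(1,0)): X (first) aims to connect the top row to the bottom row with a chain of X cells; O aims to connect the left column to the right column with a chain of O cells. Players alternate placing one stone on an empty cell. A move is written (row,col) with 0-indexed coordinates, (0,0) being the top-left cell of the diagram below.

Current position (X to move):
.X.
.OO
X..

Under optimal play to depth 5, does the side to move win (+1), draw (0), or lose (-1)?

value(.X./.OO/X.., X) = +1

[.X./.OO/X..] X move#1: (0,0):-1/XX./.OO/X.., (0,2):-1/.XX/.OO/X.., (1,0):+1/.X./XOO/X..*, (2,1):-1/.X./.OO/XX., (2,2):-1/.X./.OO/X.X
[.X./XOO/X..] end (terminal -1, O#2); searched .X./.OO/X.. to 5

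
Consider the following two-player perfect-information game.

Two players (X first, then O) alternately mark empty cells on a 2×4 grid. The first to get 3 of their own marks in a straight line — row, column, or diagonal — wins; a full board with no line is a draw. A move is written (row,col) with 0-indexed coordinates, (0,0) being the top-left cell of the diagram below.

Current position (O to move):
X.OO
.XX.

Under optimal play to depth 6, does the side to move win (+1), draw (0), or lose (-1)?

value(X.OO/.XX., O) = +1

[X.OO/.XX.] O move#1: (0,1):+1/XOOO/.XX.*, (1,0):-1/X.OO/OXX., (1,3):-1/X.OO/.XXO
[XOOO/.XX.] end (terminal -1, X#2); searched X.OO/.XX. to 6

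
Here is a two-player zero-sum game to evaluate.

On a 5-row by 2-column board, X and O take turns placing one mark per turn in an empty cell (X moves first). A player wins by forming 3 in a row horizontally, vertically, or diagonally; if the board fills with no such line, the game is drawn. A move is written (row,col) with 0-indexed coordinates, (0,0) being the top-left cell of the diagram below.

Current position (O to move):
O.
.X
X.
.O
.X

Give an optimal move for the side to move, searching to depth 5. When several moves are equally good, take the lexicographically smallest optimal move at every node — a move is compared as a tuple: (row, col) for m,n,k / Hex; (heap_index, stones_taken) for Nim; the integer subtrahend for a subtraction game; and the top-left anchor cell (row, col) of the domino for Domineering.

p1 O@[O./.X/X./.O/.X]: (0,1)[OO/.X/X./.O/.X]-1 (1,0)[O./OX/X./.O/.X]+0* (2,1)[O./.X/XO/.O/.X]-1 (3,0)[O./.X/X./OO/.X]+0 (4,0)[O./.X/X./.O/OX]+0
p2 X@[O./OX/X./.O/.X]: (0,1)[OX/OX/X./.O/.X]+0* (2,1)[O./OX/XX/.O/.X]+0 (3,0)[O./OX/X./XO/.X]+0 (4,0)[O./OX/X./.O/XX]+0
p3 O@[OX/OX/X./.O/.X]: (2,1)[OX/OX/XO/.O/.X]+0* (3,0)[OX/OX/X./OO/.X]-1 (4,0)[OX/OX/X./.O/OX]-1
p4 X@[OX/OX/XO/.O/.X]: (3,0)[OX/OX/XO/XO/.X]+0* (4,0)[OX/OX/XO/.O/XX]+0
p5 O@[OX/OX/XO/XO/.X]: (4,0)[OX/OX/XO/XO/OX]+0*
p6 X@[OX/OX/XO/XO/OX] terminal +0; root [O./.X/X./.O/.X] d5

O's best at [O./.X/X./.O/.X]: (1,0)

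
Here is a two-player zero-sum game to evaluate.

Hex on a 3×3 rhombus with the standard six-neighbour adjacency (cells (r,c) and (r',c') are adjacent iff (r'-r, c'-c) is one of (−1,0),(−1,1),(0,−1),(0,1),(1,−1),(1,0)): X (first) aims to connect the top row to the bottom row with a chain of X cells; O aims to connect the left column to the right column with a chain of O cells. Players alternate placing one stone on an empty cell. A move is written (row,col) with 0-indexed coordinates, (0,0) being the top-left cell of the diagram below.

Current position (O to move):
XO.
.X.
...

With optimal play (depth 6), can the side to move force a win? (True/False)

ply 1, O at XO./.X./... | (0,2)=-1→XOO/.X./...*; (1,0)=-1→XO./OX./...; (1,2)=-1→XO./.XO/...; (2,0)=-1→XO./.X./O..; (2,1)=-1→XO./.X./.O.; (2,2)=-1→XO./.X./..O
ply 2, X at XOO/.X./... | (1,0)=+1→XOO/XX./...*; (1,2)=-1→XOO/.XX/...; (2,0)=-1→XOO/.X./X..; (2,1)=-1→XOO/.X./.X.; (2,2)=-1→XOO/.X./..X
ply 3, O at XOO/XX./... | (1,2)=-1→XOO/XXO/...*; (2,0)=-1→XOO/XX./O..; (2,1)=-1→XOO/XX./.O.; (2,2)=-1→XOO/XX./..O
ply 4, X at XOO/XXO/... | (2,0)=+1→XOO/XXO/X..*; (2,1)=+1→XOO/XXO/.X.; (2,2)=+1→XOO/XXO/..X
ply 5: XOO/XXO/X.. is terminal -1 (O); from XO./.X./... depth 6

O winning at [XO./.X./...]: False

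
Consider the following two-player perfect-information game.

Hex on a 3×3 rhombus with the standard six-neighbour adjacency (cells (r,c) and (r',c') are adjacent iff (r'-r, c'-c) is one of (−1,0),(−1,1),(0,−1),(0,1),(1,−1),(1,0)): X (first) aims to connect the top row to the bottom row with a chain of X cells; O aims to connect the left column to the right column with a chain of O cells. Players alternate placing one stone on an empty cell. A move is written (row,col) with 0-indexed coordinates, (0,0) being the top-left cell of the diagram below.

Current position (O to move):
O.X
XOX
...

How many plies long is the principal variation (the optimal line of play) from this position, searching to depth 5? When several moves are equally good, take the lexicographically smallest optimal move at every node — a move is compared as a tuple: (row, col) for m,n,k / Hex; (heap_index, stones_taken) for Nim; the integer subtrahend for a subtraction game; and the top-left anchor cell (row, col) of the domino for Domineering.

PV length from [O.X/XOX/...]: 4 plies

p1 O@[O.X/XOX/...]: (0,1)[OOX/XOX/...]-1* (2,0)[O.X/XOX/O..]-1 (2,1)[O.X/XOX/.O.]-1 (2,2)[O.X/XOX/..O]-1
p2 X@[OOX/XOX/...]: (2,0)[OOX/XOX/X..]+1* (2,1)[OOX/XOX/.X.]+1 (2,2)[OOX/XOX/..X]+1
p3 O@[OOX/XOX/X..]: (2,1)[OOX/XOX/XO.]-1* (2,2)[OOX/XOX/X.O]-1
p4 X@[OOX/XOX/XO.]: (2,2)[OOX/XOX/XOX]+1*
p5 O@[OOX/XOX/XOX] terminal -1; root [O.X/XOX/...] d5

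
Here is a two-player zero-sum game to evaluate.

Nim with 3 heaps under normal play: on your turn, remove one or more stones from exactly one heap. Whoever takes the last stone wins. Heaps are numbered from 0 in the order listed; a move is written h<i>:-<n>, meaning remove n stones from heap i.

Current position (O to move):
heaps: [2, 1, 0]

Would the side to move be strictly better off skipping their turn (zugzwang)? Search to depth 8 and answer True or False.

ply 1, O at (2,1,0) | h0:-1=+1→(1,1,0)*; h0:-2=-1→(0,1,0); h1:-1=-1→(2,0,0)
ply 2, X at (1,1,0) | h0:-1=-1→(0,1,0)*; h1:-1=-1→(1,0,0)
ply 3, O at (0,1,0) | h1:-1=+1→(0,0,0)*
ply 4: (0,0,0) is terminal -1 (X); from (2,1,0) depth 8
if O skipped the turn, X would face:
~ ply 1, X at (2,1,0) | h0:-1=+1→(1,1,0)*; h0:-2=-1→(0,1,0); h1:-1=-1→(2,0,0)
~ ply 2, O at (1,1,0) | h0:-1=-1→(0,1,0)*; h1:-1=-1→(1,0,0)
~ ply 3, X at (0,1,0) | h1:-1=+1→(0,0,0)*
~ ply 4: (0,0,0) is terminal -1 (O); from (2,1,0) depth 8
compare (O): move=+1 vs pass=-1

zugzwang((2,1,0), O) = False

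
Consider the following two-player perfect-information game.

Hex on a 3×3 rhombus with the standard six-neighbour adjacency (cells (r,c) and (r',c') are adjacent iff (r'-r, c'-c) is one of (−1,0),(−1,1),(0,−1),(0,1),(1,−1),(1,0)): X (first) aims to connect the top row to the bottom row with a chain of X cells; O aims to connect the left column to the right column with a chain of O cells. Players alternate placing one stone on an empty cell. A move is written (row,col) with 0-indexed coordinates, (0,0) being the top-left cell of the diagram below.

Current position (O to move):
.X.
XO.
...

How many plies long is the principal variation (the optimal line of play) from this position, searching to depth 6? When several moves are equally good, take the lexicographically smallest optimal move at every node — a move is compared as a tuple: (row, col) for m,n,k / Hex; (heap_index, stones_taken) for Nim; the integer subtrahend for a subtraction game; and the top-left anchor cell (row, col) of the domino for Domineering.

PV length from [.X./XO./...]: 3 plies

[.X./XO./...] O move#1: (0,0):-1/OX./XO./..., (0,2):-1/.XO/XO./..., (1,2):-1/.X./XOO/..., (2,0):+1/.X./XO./O..*, (2,1):-1/.X./XO./.O., (2,2):-1/.X./XO./..O
[.X./XO./O..] X move#2: (0,0):-1/XX./XO./O..*, (0,2):-1/.XX/XO./O.., (1,2):-1/.X./XOX/O.., (2,1):-1/.X./XO./OX., (2,2):-1/.X./XO./O.X
[XX./XO./O..] O move#3: (0,2):+1/XXO/XO./O..*, (1,2):+1/XX./XOO/O.., (2,1):+1/XX./XO./OO., (2,2):+1/XX./XO./O.O
[XXO/XO./O..] end (terminal -1, X#4); searched .X./XO./... to 6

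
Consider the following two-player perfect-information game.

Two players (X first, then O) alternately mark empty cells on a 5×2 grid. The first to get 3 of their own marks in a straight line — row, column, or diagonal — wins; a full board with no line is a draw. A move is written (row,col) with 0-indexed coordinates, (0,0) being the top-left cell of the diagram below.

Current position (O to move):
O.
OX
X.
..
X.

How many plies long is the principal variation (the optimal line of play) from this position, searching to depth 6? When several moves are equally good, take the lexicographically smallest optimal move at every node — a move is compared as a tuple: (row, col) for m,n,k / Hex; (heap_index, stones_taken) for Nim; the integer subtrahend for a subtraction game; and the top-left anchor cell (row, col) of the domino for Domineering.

PV length from [O./OX/X./../X.]: 4 plies

p1 O@[O./OX/X./../X.]: (0,1)[OO/OX/X./../X.]-1* (2,1)[O./OX/XO/../X.]-1 (3,0)[O./OX/X./O./X.]-1 (3,1)[O./OX/X./.O/X.]-1 (4,1)[O./OX/X./../XO]-1
p2 X@[OO/OX/X./../X.]: (2,1)[OO/OX/XX/../X.]+1* (3,0)[OO/OX/X./X./X.]+1 (3,1)[OO/OX/X./.X/X.]+1 (4,1)[OO/OX/X./../XX]+0
p3 O@[OO/OX/XX/../X.]: (3,0)[OO/OX/XX/O./X.]-1* (3,1)[OO/OX/XX/.O/X.]-1 (4,1)[OO/OX/XX/../XO]-1
p4 X@[OO/OX/XX/O./X.]: (3,1)[OO/OX/XX/OX/X.]+1* (4,1)[OO/OX/XX/O./XX]+0
p5 O@[OO/OX/XX/OX/X.] terminal -1; root [O./OX/X./../X.] d6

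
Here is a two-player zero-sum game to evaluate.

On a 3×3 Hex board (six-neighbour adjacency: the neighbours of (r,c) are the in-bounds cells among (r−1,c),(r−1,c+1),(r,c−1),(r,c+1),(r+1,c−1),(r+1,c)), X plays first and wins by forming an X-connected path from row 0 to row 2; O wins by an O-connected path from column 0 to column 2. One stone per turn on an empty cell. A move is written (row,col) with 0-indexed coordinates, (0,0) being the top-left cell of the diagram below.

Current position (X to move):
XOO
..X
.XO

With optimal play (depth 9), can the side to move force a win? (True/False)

X winning at [XOO/..X/.XO]: True

ply 1, X at XOO/..X/.XO | (1,0)=+1→XOO/X.X/.XO*; (1,1)=-1→XOO/.XX/.XO; (2,0)=-1→XOO/..X/XXO
ply 2, O at XOO/X.X/.XO | (1,1)=-1→XOO/XOX/.XO*; (2,0)=-1→XOO/X.X/OXO
ply 3, X at XOO/XOX/.XO | (2,0)=+1→XOO/XOX/XXO*
ply 4: XOO/XOX/XXO is terminal -1 (O); from XOO/..X/.XO depth 9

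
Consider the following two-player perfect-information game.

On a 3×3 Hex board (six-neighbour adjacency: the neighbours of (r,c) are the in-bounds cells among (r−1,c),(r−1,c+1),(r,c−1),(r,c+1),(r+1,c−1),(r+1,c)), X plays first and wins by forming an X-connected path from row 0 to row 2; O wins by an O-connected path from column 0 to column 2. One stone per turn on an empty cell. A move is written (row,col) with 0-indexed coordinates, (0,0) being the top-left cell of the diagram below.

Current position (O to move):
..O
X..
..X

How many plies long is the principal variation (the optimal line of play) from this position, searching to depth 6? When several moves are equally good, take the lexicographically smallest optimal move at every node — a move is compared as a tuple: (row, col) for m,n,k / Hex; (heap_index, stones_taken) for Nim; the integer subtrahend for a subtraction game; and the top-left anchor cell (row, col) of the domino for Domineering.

ply 1, O at ..O/X../..X | (0,0)=-1→O.O/X../..X*; (0,1)=-1→.OO/X../..X; (1,1)=-1→..O/XO./..X; (1,2)=-1→..O/X.O/..X; (2,0)=-1→..O/X../O.X; (2,1)=-1→..O/X../.OX
ply 2, X at O.O/X../..X | (0,1)=+1→OXO/X../..X*; (1,1)=-1→O.O/XX./..X; (1,2)=-1→O.O/X.X/..X; (2,0)=-1→O.O/X../X.X; (2,1)=-1→O.O/X../.XX
ply 3, O at OXO/X../..X | (1,1)=-1→OXO/XO./..X*; (1,2)=-1→OXO/X.O/..X; (2,0)=-1→OXO/X../O.X; (2,1)=-1→OXO/X../.OX
ply 4, X at OXO/XO./..X | (1,2)=-1→OXO/XOX/..X; (2,0)=+1→OXO/XO./X.X*; (2,1)=-1→OXO/XO./.XX
ply 5: OXO/XO./X.X is terminal -1 (O); from ..O/X../..X depth 6

PV length from [..O/X../..X]: 4 plies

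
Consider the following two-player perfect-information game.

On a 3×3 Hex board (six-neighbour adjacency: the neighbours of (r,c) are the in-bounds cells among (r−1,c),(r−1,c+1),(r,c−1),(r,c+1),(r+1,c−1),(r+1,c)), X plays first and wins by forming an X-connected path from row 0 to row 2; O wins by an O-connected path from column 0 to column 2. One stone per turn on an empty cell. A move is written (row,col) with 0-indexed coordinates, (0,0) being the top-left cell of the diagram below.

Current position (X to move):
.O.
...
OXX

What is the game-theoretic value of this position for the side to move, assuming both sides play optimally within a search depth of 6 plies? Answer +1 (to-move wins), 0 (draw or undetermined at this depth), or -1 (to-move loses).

value(.O./.../OXX, X) = +1

p1 X@[.O./.../OXX]: (0,0)[XO./.../OXX]-1 (0,2)[.OX/.../OXX]+1* (1,0)[.O./X../OXX]-1 (1,1)[.O./.X./OXX]-1 (1,2)[.O./..X/OXX]-1
p2 O@[.OX/.../OXX]: (0,0)[OOX/.../OXX]-1* (1,0)[.OX/O../OXX]-1 (1,1)[.OX/.O./OXX]-1 (1,2)[.OX/..O/OXX]-1
p3 X@[OOX/.../OXX]: (1,0)[OOX/X../OXX]+1* (1,1)[OOX/.X./OXX]+1 (1,2)[OOX/..X/OXX]+1
p4 O@[OOX/X../OXX]: (1,1)[OOX/XO./OXX]-1* (1,2)[OOX/X.O/OXX]-1
p5 X@[OOX/XO./OXX]: (1,2)[OOX/XOX/OXX]+1*
p6 O@[OOX/XOX/OXX] terminal -1; root [.O./.../OXX] d6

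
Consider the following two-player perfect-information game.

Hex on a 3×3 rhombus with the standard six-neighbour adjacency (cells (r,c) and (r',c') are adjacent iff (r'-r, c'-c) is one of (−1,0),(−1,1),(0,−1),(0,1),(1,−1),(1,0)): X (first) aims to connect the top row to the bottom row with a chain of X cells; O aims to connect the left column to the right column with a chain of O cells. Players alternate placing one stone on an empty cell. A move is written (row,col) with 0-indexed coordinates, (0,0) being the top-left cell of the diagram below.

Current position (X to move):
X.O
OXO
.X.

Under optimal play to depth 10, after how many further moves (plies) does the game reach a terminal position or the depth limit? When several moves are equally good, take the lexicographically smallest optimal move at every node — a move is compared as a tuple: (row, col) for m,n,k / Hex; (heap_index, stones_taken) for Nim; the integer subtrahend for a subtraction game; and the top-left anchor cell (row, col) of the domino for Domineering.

[X.O/OXO/.X.] X move#1: (0,1):+1/XXO/OXO/.X.*, (2,0):-1/X.O/OXO/XX., (2,2):-1/X.O/OXO/.XX
[XXO/OXO/.X.] end (terminal -1, O#2); searched X.O/OXO/.X. to 10

PV length from [X.O/OXO/.X.]: 1 ply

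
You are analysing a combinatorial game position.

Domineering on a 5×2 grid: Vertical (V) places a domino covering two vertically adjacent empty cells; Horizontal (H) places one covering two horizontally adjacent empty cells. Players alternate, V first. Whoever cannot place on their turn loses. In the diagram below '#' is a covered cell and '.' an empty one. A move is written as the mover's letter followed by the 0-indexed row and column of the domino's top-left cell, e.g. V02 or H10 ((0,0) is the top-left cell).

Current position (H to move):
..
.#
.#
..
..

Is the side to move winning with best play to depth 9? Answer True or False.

H winning at [../.#/.#/../..]: True

[../.#/.#/../..] H move#1: H00:-1/##/.#/.#/../.., H30:+1/../.#/.#/##/..*, H40:+1/../.#/.#/../##
[../.#/.#/##/..] V move#2: V00:-1/#./##/.#/##/..*, V10:-1/../##/##/##/..
[#./##/.#/##/..] H move#3: H40:+1/#./##/.#/##/##*
[#./##/.#/##/##] end (terminal -1, V#4); searched ../.#/.#/../.. to 9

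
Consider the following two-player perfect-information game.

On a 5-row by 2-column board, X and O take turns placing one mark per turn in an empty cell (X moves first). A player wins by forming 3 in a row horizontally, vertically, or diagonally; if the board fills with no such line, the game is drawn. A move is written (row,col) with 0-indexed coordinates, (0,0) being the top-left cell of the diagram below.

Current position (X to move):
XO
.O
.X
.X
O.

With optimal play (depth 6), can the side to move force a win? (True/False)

X winning at [XO/.O/.X/.X/O.]: True

[XO/.O/.X/.X/O.] X move#1: (1,0):+1/XO/XO/.X/.X/O.*, (2,0):+1/XO/.O/XX/.X/O., (3,0):+0/XO/.O/.X/XX/O., (4,1):+1/XO/.O/.X/.X/OX
[XO/XO/.X/.X/O.] O move#2: (2,0):-1/XO/XO/OX/.X/O.*, (3,0):-1/XO/XO/.X/OX/O., (4,1):-1/XO/XO/.X/.X/OO
[XO/XO/OX/.X/O.] X move#3: (3,0):+0/XO/XO/OX/XX/O., (4,1):+1/XO/XO/OX/.X/OX*
[XO/XO/OX/.X/OX] end (terminal -1, O#4); searched XO/.O/.X/.X/O. to 6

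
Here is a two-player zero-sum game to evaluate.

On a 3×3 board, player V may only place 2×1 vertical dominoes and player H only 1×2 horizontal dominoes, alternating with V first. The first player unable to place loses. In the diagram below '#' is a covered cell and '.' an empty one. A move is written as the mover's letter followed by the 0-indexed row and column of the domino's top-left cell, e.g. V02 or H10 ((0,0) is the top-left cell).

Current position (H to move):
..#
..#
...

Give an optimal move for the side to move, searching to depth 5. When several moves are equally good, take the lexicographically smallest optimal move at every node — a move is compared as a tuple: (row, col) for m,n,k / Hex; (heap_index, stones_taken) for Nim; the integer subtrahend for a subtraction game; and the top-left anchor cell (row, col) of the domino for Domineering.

H's best at [..#/..#/...]: H10

ply 1, H at ..#/..#/... | H00=-1→###/..#/...; H10=+1→..#/###/...*; H20=-1→..#/..#/##.; H21=-1→..#/..#/.##
ply 2: ..#/###/... is terminal -1 (V); from ..#/..#/... depth 5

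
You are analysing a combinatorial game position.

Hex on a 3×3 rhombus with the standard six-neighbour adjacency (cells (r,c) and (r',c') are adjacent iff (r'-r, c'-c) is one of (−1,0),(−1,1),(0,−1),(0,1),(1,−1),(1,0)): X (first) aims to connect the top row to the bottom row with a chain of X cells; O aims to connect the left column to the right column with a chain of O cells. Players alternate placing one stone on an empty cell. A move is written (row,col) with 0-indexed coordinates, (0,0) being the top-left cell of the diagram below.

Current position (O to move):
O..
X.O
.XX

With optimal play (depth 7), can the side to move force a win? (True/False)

O winning at [O../X.O/.XX]: True

[O../X.O/.XX] O move#1: (0,1):+1/OO./X.O/.XX*, (0,2):-1/O.O/X.O/.XX, (1,1):+1/O../XOO/.XX, (2,0):-1/O../X.O/OXX
[OO./X.O/.XX] X move#2: (0,2):-1/OOX/X.O/.XX*, (1,1):-1/OO./XXO/.XX, (2,0):-1/OO./X.O/XXX
[OOX/X.O/.XX] O move#3: (1,1):+1/OOX/XOO/.XX*, (2,0):-1/OOX/X.O/OXX
[OOX/XOO/.XX] end (terminal -1, X#4); searched O../X.O/.XX to 7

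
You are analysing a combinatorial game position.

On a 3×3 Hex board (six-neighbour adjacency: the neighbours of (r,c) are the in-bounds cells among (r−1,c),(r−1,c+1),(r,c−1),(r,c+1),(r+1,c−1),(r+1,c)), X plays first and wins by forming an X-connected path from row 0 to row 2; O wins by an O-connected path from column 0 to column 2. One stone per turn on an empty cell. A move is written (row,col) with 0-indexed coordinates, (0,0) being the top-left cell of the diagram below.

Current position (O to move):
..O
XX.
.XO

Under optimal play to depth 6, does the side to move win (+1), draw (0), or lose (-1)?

[..O/XX./.XO] O move#1: (0,0):-1/O.O/XX./.XO*, (0,1):-1/.OO/XX./.XO, (1,2):-1/..O/XXO/.XO, (2,0):-1/..O/XX./OXO
[O.O/XX./.XO] X move#2: (0,1):+1/OXO/XX./.XO*, (1,2):-1/O.O/XXX/.XO, (2,0):-1/O.O/XX./XXO
[OXO/XX./.XO] end (terminal -1, O#3); searched ..O/XX./.XO to 6

value(..O/XX./.XO, O) = -1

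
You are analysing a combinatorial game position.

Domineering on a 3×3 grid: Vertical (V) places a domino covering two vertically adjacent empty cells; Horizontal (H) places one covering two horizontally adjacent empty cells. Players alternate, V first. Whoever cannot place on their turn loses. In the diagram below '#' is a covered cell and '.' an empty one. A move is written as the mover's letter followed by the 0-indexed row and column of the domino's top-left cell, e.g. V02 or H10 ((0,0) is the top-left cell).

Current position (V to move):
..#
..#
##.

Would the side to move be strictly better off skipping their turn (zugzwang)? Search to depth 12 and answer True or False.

zugzwang(..#/..#/##., V) = False

[..#/..#/##.] V move#1: V00:+1/#.#/#.#/##.*, V01:+1/.##/.##/##.
[#.#/#.#/##.] end (terminal -1, H#2); searched ..#/..#/##. to 12
suppose V passes — search the same position with H to move:
pass> [..#/..#/##.] H move#1: H00:+1/###/..#/##.*, H10:+1/..#/###/##.
pass> [###/..#/##.] end (terminal -1, V#2); searched ..#/..#/##. to 12
for V: play +1, pass -1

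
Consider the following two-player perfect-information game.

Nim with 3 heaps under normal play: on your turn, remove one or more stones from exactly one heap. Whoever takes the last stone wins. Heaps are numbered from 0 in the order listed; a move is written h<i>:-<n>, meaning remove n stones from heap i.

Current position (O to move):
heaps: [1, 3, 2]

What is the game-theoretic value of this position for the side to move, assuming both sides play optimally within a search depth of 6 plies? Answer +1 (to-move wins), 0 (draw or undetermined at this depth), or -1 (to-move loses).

ply 1, O at (1,3,2) | h0:-1=-1→(0,3,2)*; h1:-1=-1→(1,2,2); h1:-2=-1→(1,1,2); h1:-3=-1→(1,0,2); h2:-1=-1→(1,3,1); h2:-2=-1→(1,3,0)
ply 2, X at (0,3,2) | h1:-1=+1→(0,2,2)*; h1:-2=-1→(0,1,2); h1:-3=-1→(0,0,2); h2:-1=-1→(0,3,1); h2:-2=-1→(0,3,0)
ply 3, O at (0,2,2) | h1:-1=-1→(0,1,2)*; h1:-2=-1→(0,0,2); h2:-1=-1→(0,2,1); h2:-2=-1→(0,2,0)
ply 4, X at (0,1,2) | h1:-1=-1→(0,0,2); h2:-1=+1→(0,1,1)*; h2:-2=-1→(0,1,0)
ply 5, O at (0,1,1) | h1:-1=-1→(0,0,1)*; h2:-1=-1→(0,1,0)
ply 6, X at (0,0,1) | h2:-1=+1→(0,0,0)*
ply 7: (0,0,0) is terminal -1 (O); from (1,3,2) depth 6

value((1,3,2), O) = -1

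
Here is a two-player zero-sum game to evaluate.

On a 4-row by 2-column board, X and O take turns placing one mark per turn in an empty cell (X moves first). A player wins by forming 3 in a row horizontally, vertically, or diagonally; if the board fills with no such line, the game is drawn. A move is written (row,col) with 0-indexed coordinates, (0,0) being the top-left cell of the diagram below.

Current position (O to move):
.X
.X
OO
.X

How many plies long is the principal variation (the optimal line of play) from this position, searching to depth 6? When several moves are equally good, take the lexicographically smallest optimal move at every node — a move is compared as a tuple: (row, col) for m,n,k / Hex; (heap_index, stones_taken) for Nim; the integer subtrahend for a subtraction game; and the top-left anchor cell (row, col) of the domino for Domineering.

PV length from [.X/.X/OO/.X]: 3 plies

[.X/.X/OO/.X] O move#1: (0,0):+0/OX/.X/OO/.X, (1,0):+1/.X/OX/OO/.X*, (3,0):+0/.X/.X/OO/OX
[.X/OX/OO/.X] X move#2: (0,0):-1/XX/OX/OO/.X*, (3,0):-1/.X/OX/OO/XX
[XX/OX/OO/.X] O move#3: (3,0):+1/XX/OX/OO/OX*
[XX/OX/OO/OX] end (terminal -1, X#4); searched .X/.X/OO/.X to 6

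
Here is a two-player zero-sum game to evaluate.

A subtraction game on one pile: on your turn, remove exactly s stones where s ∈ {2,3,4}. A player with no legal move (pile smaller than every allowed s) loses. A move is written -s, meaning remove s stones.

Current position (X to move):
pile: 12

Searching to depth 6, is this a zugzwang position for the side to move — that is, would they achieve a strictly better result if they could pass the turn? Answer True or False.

zugzwang(12, X) = True

ply 1, X at 12 | -2=-1→10*; -3=-1→9; -4=-1→8
ply 2, O at 10 | -2=-1→8; -3=+1→7*; -4=+1→6
ply 3, X at 7 | -2=-1→5*; -3=-1→4; -4=-1→3
ply 4, O at 5 | -2=-1→3; -3=-1→2; -4=+1→1*
ply 5: 1 is terminal -1 (X); from 12 depth 6
if X skipped the turn, O would face:
~ ply 1, O at 12 | -2=-1→10*; -3=-1→9; -4=-1→8
~ ply 2, X at 10 | -2=-1→8; -3=+1→7*; -4=+1→6
~ ply 3, O at 7 | -2=-1→5*; -3=-1→4; -4=-1→3
~ ply 4, X at 5 | -2=-1→3; -3=-1→2; -4=+1→1*
~ ply 5: 1 is terminal -1 (O); from 12 depth 6
compare (X): move=-1 vs pass=+1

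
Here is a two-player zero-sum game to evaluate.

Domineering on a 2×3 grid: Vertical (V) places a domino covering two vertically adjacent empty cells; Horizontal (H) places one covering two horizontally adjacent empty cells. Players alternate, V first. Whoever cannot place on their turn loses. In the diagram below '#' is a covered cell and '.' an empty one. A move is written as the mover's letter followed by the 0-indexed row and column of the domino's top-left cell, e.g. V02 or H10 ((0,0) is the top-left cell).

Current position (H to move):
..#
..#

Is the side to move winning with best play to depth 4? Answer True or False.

ply 1, H at ..#/..# | H00=+1→###/..#*; H10=+1→..#/###
ply 2: ###/..# is terminal -1 (V); from ..#/..# depth 4

H winning at [..#/..#]: True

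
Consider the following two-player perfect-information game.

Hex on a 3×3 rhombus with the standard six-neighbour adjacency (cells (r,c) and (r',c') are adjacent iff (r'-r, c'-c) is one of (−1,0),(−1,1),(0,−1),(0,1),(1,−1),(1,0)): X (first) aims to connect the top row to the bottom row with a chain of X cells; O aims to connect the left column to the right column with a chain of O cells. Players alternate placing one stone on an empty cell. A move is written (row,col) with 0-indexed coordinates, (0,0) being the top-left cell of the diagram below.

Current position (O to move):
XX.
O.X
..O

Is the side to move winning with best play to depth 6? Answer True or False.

O winning at [XX./O.X/..O]: True

[XX./O.X/..O] O move#1: (0,2):-1/XXO/O.X/..O, (1,1):+1/XX./OOX/..O*, (2,0):-1/XX./O.X/O.O, (2,1):+1/XX./O.X/.OO
[XX./OOX/..O] X move#2: (0,2):-1/XXX/OOX/..O*, (2,0):-1/XX./OOX/X.O, (2,1):-1/XX./OOX/.XO
[XXX/OOX/..O] O move#3: (2,0):-1/XXX/OOX/O.O, (2,1):+1/XXX/OOX/.OO*
[XXX/OOX/.OO] end (terminal -1, X#4); searched XX./O.X/..O to 6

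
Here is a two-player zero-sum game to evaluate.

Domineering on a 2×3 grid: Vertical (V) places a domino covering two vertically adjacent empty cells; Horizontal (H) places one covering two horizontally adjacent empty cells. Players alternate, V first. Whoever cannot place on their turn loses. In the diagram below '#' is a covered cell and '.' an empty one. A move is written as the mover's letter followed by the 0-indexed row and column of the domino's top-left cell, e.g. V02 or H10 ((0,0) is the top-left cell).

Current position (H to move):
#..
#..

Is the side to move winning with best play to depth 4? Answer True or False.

[#../#..] H move#1: H01:+1/###/#..*, H11:+1/#../###
[###/#..] end (terminal -1, V#2); searched #../#.. to 4

H winning at [#../#..]: True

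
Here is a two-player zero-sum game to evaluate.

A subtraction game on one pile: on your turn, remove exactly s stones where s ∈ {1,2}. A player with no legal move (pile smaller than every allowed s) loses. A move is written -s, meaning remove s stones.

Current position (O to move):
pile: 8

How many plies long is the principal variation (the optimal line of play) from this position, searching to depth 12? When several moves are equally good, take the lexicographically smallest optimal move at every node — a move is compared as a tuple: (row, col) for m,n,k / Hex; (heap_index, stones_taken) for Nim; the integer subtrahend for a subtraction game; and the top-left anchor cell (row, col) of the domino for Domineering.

ply 1, O at 8 | -1=-1→7; -2=+1→6*
ply 2, X at 6 | -1=-1→5*; -2=-1→4
ply 3, O at 5 | -1=-1→4; -2=+1→3*
ply 4, X at 3 | -1=-1→2*; -2=-1→1
ply 5, O at 2 | -1=-1→1; -2=+1→0*
ply 6: 0 is terminal -1 (X); from 8 depth 12

PV length from [8]: 5 plies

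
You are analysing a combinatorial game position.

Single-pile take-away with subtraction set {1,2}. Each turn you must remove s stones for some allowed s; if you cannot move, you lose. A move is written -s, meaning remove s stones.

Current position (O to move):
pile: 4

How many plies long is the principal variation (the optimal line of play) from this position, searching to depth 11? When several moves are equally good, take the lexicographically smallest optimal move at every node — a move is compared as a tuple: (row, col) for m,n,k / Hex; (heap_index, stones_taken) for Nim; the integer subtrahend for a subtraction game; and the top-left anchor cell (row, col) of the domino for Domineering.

PV length from [4]: 3 plies

[4] O move#1: -1:+1/3*, -2:-1/2
[3] X move#2: -1:-1/2*, -2:-1/1
[2] O move#3: -1:-1/1, -2:+1/0*
[0] end (terminal -1, X#4); searched 4 to 11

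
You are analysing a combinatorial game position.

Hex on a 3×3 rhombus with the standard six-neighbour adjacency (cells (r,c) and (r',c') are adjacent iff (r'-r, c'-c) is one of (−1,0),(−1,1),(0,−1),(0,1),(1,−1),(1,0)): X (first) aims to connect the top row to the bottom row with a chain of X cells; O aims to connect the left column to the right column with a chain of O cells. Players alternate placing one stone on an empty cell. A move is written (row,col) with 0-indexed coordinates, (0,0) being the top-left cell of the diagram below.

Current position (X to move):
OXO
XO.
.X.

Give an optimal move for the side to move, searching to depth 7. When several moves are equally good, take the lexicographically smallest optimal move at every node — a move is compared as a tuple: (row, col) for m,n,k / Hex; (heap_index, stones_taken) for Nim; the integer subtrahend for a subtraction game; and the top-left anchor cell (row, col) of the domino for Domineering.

p1 X@[OXO/XO./.X.]: (1,2)[OXO/XOX/.X.]-1 (2,0)[OXO/XO./XX.]+1* (2,2)[OXO/XO./.XX]-1
p2 O@[OXO/XO./XX.] terminal -1; root [OXO/XO./.X.] d7

X's best at [OXO/XO./.X.]: (2,0)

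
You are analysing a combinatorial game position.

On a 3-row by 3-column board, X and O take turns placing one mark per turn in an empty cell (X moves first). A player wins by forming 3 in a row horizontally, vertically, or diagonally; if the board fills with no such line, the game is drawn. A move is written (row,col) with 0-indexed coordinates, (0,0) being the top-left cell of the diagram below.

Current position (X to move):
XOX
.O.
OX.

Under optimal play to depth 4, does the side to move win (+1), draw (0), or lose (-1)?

p1 X@[XOX/.O./OX.]: (1,0)[XOX/XO./OX.]+0* (1,2)[XOX/.OX/OX.]+0 (2,2)[XOX/.O./OXX]+0
p2 O@[XOX/XO./OX.]: (1,2)[XOX/XOO/OX.]+0* (2,2)[XOX/XO./OXO]+0
p3 X@[XOX/XOO/OX.]: (2,2)[XOX/XOO/OXX]+0*
p4 O@[XOX/XOO/OXX] terminal +0; root [XOX/.O./OX.] d4

value(XOX/.O./OX., X) = 0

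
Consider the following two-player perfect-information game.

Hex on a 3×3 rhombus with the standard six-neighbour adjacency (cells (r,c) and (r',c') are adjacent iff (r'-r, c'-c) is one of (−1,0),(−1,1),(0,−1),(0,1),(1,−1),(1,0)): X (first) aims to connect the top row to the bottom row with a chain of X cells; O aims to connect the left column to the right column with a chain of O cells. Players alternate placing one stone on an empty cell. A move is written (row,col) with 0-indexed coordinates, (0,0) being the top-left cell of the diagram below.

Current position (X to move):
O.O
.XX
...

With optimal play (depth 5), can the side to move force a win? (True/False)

p1 X@[O.O/.XX/...]: (0,1)[OXO/.XX/...]+1* (1,0)[O.O/XXX/...]-1 (2,0)[O.O/.XX/X..]-1 (2,1)[O.O/.XX/.X.]-1 (2,2)[O.O/.XX/..X]-1
p2 O@[OXO/.XX/...]: (1,0)[OXO/OXX/...]-1* (2,0)[OXO/.XX/O..]-1 (2,1)[OXO/.XX/.O.]-1 (2,2)[OXO/.XX/..O]-1
p3 X@[OXO/OXX/...]: (2,0)[OXO/OXX/X..]+1* (2,1)[OXO/OXX/.X.]+1 (2,2)[OXO/OXX/..X]+1
p4 O@[OXO/OXX/X..] terminal -1; root [O.O/.XX/...] d5

X winning at [O.O/.XX/...]: True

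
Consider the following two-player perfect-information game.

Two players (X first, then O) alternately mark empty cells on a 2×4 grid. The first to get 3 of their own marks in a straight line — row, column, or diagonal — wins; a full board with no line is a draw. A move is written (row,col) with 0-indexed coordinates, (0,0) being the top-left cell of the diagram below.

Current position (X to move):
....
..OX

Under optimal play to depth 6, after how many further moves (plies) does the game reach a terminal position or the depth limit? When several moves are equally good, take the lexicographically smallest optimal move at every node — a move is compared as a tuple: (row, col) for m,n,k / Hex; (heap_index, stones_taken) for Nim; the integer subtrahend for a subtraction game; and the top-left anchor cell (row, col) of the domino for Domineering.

ply 1, X at ..../..OX | (0,0)=+0→X.../..OX*; (0,1)=+0→.X../..OX; (0,2)=+0→..X./..OX; (0,3)=+0→...X/..OX; (1,0)=+0→..../X.OX; (1,1)=+0→..../.XOX
ply 2, O at X.../..OX | (0,1)=+0→XO../..OX*; (0,2)=+0→X.O./..OX; (0,3)=+0→X..O/..OX; (1,0)=+0→X.../O.OX; (1,1)=+0→X.../.OOX
ply 3, X at XO../..OX | (0,2)=+0→XOX./..OX*; (0,3)=+0→XO.X/..OX; (1,0)=+0→XO../X.OX; (1,1)=+0→XO../.XOX
ply 4, O at XOX./..OX | (0,3)=+0→XOXO/..OX*; (1,0)=+0→XOX./O.OX; (1,1)=+0→XOX./.OOX
ply 5, X at XOXO/..OX | (1,0)=+0→XOXO/X.OX*; (1,1)=+0→XOXO/.XOX
ply 6, O at XOXO/X.OX | (1,1)=+0→XOXO/XOOX*
ply 7: XOXO/XOOX is terminal +0 (X); from ..../..OX depth 6

PV length from [..../..OX]: 6 plies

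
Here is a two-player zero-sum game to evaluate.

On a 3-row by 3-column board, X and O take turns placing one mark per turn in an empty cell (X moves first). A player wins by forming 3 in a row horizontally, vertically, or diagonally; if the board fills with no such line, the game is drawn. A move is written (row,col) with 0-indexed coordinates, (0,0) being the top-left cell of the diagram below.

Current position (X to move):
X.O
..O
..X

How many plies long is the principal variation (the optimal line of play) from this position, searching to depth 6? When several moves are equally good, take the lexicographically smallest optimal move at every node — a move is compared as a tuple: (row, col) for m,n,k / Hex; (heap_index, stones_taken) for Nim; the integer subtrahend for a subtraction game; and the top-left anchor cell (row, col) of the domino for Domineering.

ply 1, X at X.O/..O/..X | (0,1)=-1→XXO/..O/..X; (1,0)=+1→X.O/X.O/..X*; (1,1)=+1→X.O/.XO/..X; (2,0)=+1→X.O/..O/X.X; (2,1)=+1→X.O/..O/.XX
ply 2, O at X.O/X.O/..X | (0,1)=-1→XOO/X.O/..X*; (1,1)=-1→X.O/XOO/..X; (2,0)=-1→X.O/X.O/O.X; (2,1)=-1→X.O/X.O/.OX
ply 3, X at XOO/X.O/..X | (1,1)=+1→XOO/XXO/..X*; (2,0)=+1→XOO/X.O/X.X; (2,1)=+1→XOO/X.O/.XX
ply 4: XOO/XXO/..X is terminal -1 (O); from X.O/..O/..X depth 6

PV length from [X.O/..O/..X]: 3 plies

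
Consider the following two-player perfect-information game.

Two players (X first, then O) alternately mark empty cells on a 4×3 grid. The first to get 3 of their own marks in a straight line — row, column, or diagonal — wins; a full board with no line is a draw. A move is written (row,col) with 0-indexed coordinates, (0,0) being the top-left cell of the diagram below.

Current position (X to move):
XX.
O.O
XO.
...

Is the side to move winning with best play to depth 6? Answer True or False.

[XX./O.O/XO./...] X move#1: (0,2):+1/XXX/O.O/XO./...*, (1,1):-1/XX./OXO/XO./..., (2,2):-1/XX./O.O/XOX/..., (3,0):-1/XX./O.O/XO./X.., (3,1):-1/XX./O.O/XO./.X., (3,2):-1/XX./O.O/XO./..X
[XXX/O.O/XO./...] end (terminal -1, O#2); searched XX./O.O/XO./... to 6

X winning at [XX./O.O/XO./...]: True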